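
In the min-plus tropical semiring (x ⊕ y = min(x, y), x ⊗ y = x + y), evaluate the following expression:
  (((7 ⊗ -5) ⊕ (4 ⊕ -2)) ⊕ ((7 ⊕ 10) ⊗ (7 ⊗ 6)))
(((7 ⊗ -5) ⊕ (4 ⊕ -2)) ⊕ ((7 ⊕ 10) ⊗ (7 ⊗ 6))) = -2

Expand innermost to outermost. Recall ⊕ takes the minimum of its arguments and ⊗ takes their sum. Working out the expression (((7 ⊗ -5) ⊕ (4 ⊕ -2)) ⊕ ((7 ⊕ 10) ⊗ (7 ⊗ 6))) gives -2.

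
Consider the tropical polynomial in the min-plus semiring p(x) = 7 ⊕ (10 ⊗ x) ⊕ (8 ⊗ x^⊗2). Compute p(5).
p(5) = 7

A tropical monomial a ⊗ x^⊗i evaluates to a + i · x. Evaluating each term at x = 5:
  Term 0 contributes 7 + 0 · 5 = 7
  Term 1 contributes 10 + 1 · 5 = 15
  Term 2 contributes 8 + 2 · 5 = 18
p(5) = ⊕ of these = min[7, 15, 18] = 7.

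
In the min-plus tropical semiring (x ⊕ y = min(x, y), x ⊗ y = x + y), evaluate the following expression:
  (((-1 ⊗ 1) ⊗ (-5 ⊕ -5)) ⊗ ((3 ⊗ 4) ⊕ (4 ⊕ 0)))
(((-1 ⊗ 1) ⊗ (-5 ⊕ -5)) ⊗ ((3 ⊗ 4) ⊕ (4 ⊕ 0))) = -5

Expand innermost to outermost. Recall ⊕ takes the minimum of its arguments and ⊗ takes their sum. Working out the expression (((-1 ⊗ 1) ⊗ (-5 ⊕ -5)) ⊗ ((3 ⊗ 4) ⊕ (4 ⊕ 0))) gives -5.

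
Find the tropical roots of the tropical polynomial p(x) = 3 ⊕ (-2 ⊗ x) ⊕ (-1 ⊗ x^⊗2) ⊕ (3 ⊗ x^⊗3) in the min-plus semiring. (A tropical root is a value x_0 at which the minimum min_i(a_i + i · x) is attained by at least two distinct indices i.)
Roots: {-4, -1, 5}

Each tropical root is a break point of the lower envelope of the lines y = a_i + i · x (there are 4 lines, with slopes 0, 1, ..., 3). Only the lines that attain the minimum somewhere contribute to roots; other lines are dominated. Here the surviving (envelope) indices are i = 3, i = 2, i = 1, i = 0.
Intersections between consecutive envelope lines give the roots: for adjacent envelope indices i < j the intersection is x = (a_i − a_j) / (j − i). Reading off the sorted break points: {-4, -1, 5}.
Verification: at each break x_0, at least two indices attain the minimum of min_i(a_i + i · x_0).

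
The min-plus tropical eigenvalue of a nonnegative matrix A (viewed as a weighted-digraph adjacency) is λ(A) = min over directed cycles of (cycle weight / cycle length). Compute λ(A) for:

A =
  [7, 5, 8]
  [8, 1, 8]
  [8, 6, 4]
λ(A) = 1

Enumerate directed cycles and compute their means (weight / length). Sample:
  cycle 0 → 0: weight = 7, length = 1, mean = 7/1 ≈ 7.000
  cycle 1 → 1: weight = 1, length = 1, mean = 1/1 ≈ 1.000
  cycle 2 → 2: weight = 4, length = 1, mean = 4/1 ≈ 4.000
  cycle 0 → 1 → 0: weight = 13, length = 2, mean = 13/2 ≈ 6.500
  cycle 0 → 2 → 0: weight = 16, length = 2, mean = 16/2 ≈ 8.000
  cycle 1 → 0 → 1: weight = 13, length = 2, mean = 13/2 ≈ 6.500
Minimum mean = 1.000, attained e.g. along the cycle 1 → 1 with weight 1 and length 1. So λ(A) = 1/1 = 1.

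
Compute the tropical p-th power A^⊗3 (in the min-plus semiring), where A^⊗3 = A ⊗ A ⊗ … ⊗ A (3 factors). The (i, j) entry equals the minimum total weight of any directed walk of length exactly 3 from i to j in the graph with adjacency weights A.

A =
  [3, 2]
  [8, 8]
A^⊗3 =
  [9, 8]
  [14, 13]

Each entry (A^⊗3)_ij equals the minimum over all length-3 walks i = v_0 → v_1 → … → v_3 = j of Σ_t A[v_t][v_{t+1}]. For example, for (i, j) = (0, 1) we minimise over 4 possible intermediate vertex sequences; the minimum is 8, attained along the walk 0 → 0 → 0 → 1.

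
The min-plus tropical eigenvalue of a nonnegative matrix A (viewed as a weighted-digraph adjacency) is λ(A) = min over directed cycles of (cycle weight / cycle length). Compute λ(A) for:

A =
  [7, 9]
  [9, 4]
λ(A) = 4

Enumerate directed cycles and compute their means (weight / length). Sample:
  cycle 0 → 0: weight = 7, length = 1, mean = 7/1 ≈ 7.000
  cycle 1 → 1: weight = 4, length = 1, mean = 4/1 ≈ 4.000
  cycle 0 → 1 → 0: weight = 18, length = 2, mean = 18/2 ≈ 9.000
  cycle 1 → 0 → 1: weight = 18, length = 2, mean = 18/2 ≈ 9.000
Minimum mean = 4.000, attained e.g. along the cycle 1 → 1 with weight 4 and length 1. So λ(A) = 4/1 = 4.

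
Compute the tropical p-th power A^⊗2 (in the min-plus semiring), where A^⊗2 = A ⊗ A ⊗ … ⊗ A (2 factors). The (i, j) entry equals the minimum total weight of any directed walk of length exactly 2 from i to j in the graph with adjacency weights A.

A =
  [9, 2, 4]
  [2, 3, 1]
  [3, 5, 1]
A^⊗2 =
  [4, 5, 3]
  [4, 4, 2]
  [4, 5, 2]

Each entry (A^⊗2)_ij equals the minimum over all length-2 walks i = v_0 → v_1 → … → v_2 = j of Σ_t A[v_t][v_{t+1}]. For example, for (i, j) = (0, 2) we minimise over 3 possible intermediate vertex sequences; the minimum is 3, attained along the walk 0 → 1 → 2.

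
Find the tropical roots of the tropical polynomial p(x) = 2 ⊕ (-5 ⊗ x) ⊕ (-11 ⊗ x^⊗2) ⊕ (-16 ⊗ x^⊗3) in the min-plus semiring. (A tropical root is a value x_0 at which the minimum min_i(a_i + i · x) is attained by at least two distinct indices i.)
Roots: {5, 6, 7}

Each tropical root is a break point of the lower envelope of the lines y = a_i + i · x (there are 4 lines, with slopes 0, 1, ..., 3). Only the lines that attain the minimum somewhere contribute to roots; other lines are dominated. Here the surviving (envelope) indices are i = 3, i = 2, i = 1, i = 0.
Intersections between consecutive envelope lines give the roots: for adjacent envelope indices i < j the intersection is x = (a_i − a_j) / (j − i). Reading off the sorted break points: {5, 6, 7}.
Verification: at each break x_0, at least two indices attain the minimum of min_i(a_i + i · x_0).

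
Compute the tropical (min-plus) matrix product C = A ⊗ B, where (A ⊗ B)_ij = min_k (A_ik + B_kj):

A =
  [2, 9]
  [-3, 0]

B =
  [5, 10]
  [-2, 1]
A ⊗ B =
  [7, 10]
  [-2, 1]

Apply the min-plus product entry-by-entry:
  C[0][0] = min over k of (A[0][0] + B[0][0] = 2 + 5 = 7, A[0][1] + B[1][0] = 9 + -2 = 7) = 7 (attained at k = 0)
  C[0][1] = min over k of (A[0][0] + B[0][1] = 2 + 10 = 12, A[0][1] + B[1][1] = 9 + 1 = 10) = 10 (attained at k = 1)
  C[1][0] = min over k of (A[1][0] + B[0][0] = -3 + 5 = 2, A[1][1] + B[1][0] = 0 + -2 = -2) = -2 (attained at k = 1)
  C[1][1] = min over k of (A[1][0] + B[0][1] = -3 + 10 = 7, A[1][1] + B[1][1] = 0 + 1 = 1) = 1 (attained at k = 1)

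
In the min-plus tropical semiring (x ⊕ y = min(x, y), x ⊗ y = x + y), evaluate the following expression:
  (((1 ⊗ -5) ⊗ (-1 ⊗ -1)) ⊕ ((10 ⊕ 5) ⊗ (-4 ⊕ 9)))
(((1 ⊗ -5) ⊗ (-1 ⊗ -1)) ⊕ ((10 ⊕ 5) ⊗ (-4 ⊕ 9))) = -6

Expand innermost to outermost. Recall ⊕ takes the minimum of its arguments and ⊗ takes their sum. Working out the expression (((1 ⊗ -5) ⊗ (-1 ⊗ -1)) ⊕ ((10 ⊕ 5) ⊗ (-4 ⊕ 9))) gives -6.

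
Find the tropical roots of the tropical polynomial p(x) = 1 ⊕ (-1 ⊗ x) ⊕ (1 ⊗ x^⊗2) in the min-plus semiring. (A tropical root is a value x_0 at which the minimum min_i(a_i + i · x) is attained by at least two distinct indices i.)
Roots: {-2, 2}

Each tropical root is a break point of the lower envelope of the lines y = a_i + i · x (there are 3 lines, with slopes 0, 1, ..., 2). Only the lines that attain the minimum somewhere contribute to roots; other lines are dominated. Here the surviving (envelope) indices are i = 2, i = 1, i = 0.
Intersections between consecutive envelope lines give the roots: for adjacent envelope indices i < j the intersection is x = (a_i − a_j) / (j − i). Reading off the sorted break points: {-2, 2}.
Verification: at each break x_0, at least two indices attain the minimum of min_i(a_i + i · x_0).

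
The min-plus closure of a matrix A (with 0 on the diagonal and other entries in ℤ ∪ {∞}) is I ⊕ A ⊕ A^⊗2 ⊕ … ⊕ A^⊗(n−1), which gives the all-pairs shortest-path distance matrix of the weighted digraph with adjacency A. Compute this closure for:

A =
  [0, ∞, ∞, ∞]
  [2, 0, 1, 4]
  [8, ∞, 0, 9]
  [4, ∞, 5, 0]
Closure =
  [0, ∞, ∞, ∞]
  [2, 0, 1, 4]
  [8, ∞, 0, 9]
  [4, ∞, 5, 0]

This is the Floyd-Warshall all-pairs shortest-path computation. For each intermediate vertex k = 0, 1, …, 3, update dist[i][j] ← min(dist[i][j], dist[i][k] + dist[k][j]). The final matrix gives, for each (i, j), the minimum total weight of any directed path from i to j (possibly empty when i = j).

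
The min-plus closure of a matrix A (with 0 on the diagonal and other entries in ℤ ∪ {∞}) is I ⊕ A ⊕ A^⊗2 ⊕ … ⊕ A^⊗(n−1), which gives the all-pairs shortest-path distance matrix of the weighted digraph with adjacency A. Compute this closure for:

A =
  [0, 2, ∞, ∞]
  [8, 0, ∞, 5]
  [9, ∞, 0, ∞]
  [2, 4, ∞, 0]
Closure =
  [0, 2, ∞, 7]
  [7, 0, ∞, 5]
  [9, 11, 0, 16]
  [2, 4, ∞, 0]

This is the Floyd-Warshall all-pairs shortest-path computation. For each intermediate vertex k = 0, 1, …, 3, update dist[i][j] ← min(dist[i][j], dist[i][k] + dist[k][j]). The final matrix gives, for each (i, j), the minimum total weight of any directed path from i to j (possibly empty when i = j).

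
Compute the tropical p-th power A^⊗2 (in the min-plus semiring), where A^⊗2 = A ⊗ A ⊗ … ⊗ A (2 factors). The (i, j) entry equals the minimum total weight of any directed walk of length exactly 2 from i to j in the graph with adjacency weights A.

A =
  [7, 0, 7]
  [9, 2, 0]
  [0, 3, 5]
A^⊗2 =
  [7, 2, 0]
  [0, 3, 2]
  [5, 0, 3]

Each entry (A^⊗2)_ij equals the minimum over all length-2 walks i = v_0 → v_1 → … → v_2 = j of Σ_t A[v_t][v_{t+1}]. For example, for (i, j) = (0, 2) we minimise over 3 possible intermediate vertex sequences; the minimum is 0, attained along the walk 0 → 1 → 2.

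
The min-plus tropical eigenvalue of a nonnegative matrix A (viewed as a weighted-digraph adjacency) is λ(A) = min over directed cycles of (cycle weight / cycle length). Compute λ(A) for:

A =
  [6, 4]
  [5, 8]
λ(A) = 9/2

Enumerate directed cycles and compute their means (weight / length). Sample:
  cycle 0 → 0: weight = 6, length = 1, mean = 6/1 ≈ 6.000
  cycle 1 → 1: weight = 8, length = 1, mean = 8/1 ≈ 8.000
  cycle 0 → 1 → 0: weight = 9, length = 2, mean = 9/2 ≈ 4.500
  cycle 1 → 0 → 1: weight = 9, length = 2, mean = 9/2 ≈ 4.500
Minimum mean = 4.500, attained e.g. along the cycle 0 → 1 → 0 with weight 9 and length 2. So λ(A) = 9/2 = 9/2.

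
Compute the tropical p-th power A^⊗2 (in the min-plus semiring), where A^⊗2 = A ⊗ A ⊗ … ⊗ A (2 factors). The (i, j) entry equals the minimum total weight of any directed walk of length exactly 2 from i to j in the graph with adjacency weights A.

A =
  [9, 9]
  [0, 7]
A^⊗2 =
  [9, 16]
  [7, 9]

Each entry (A^⊗2)_ij equals the minimum over all length-2 walks i = v_0 → v_1 → … → v_2 = j of Σ_t A[v_t][v_{t+1}]. For example, for (i, j) = (0, 1) we minimise over 2 possible intermediate vertex sequences; the minimum is 16, attained along the walk 0 → 1 → 1.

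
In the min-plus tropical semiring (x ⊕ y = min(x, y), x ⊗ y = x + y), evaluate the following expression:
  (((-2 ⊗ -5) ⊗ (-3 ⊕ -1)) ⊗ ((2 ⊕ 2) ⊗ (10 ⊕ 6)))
(((-2 ⊗ -5) ⊗ (-3 ⊕ -1)) ⊗ ((2 ⊕ 2) ⊗ (10 ⊕ 6))) = -2

Expand innermost to outermost. Recall ⊕ takes the minimum of its arguments and ⊗ takes their sum. Working out the expression (((-2 ⊗ -5) ⊗ (-3 ⊕ -1)) ⊗ ((2 ⊕ 2) ⊗ (10 ⊕ 6))) gives -2.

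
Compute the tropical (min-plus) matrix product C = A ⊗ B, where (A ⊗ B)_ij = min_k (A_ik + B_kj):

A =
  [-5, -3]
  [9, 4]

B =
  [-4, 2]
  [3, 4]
A ⊗ B =
  [-9, -3]
  [5, 8]

Apply the min-plus product entry-by-entry:
  C[0][0] = min over k of (A[0][0] + B[0][0] = -5 + -4 = -9, A[0][1] + B[1][0] = -3 + 3 = 0) = -9 (attained at k = 0)
  C[0][1] = min over k of (A[0][0] + B[0][1] = -5 + 2 = -3, A[0][1] + B[1][1] = -3 + 4 = 1) = -3 (attained at k = 0)
  C[1][0] = min over k of (A[1][0] + B[0][0] = 9 + -4 = 5, A[1][1] + B[1][0] = 4 + 3 = 7) = 5 (attained at k = 0)
  C[1][1] = min over k of (A[1][0] + B[0][1] = 9 + 2 = 11, A[1][1] + B[1][1] = 4 + 4 = 8) = 8 (attained at k = 1)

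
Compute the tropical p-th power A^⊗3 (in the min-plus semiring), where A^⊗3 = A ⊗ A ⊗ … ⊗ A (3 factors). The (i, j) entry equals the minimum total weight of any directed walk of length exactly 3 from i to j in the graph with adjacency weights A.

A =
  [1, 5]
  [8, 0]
A^⊗3 =
  [3, 5]
  [8, 0]

Each entry (A^⊗3)_ij equals the minimum over all length-3 walks i = v_0 → v_1 → … → v_3 = j of Σ_t A[v_t][v_{t+1}]. For example, for (i, j) = (0, 1) we minimise over 4 possible intermediate vertex sequences; the minimum is 5, attained along the walk 0 → 1 → 1 → 1.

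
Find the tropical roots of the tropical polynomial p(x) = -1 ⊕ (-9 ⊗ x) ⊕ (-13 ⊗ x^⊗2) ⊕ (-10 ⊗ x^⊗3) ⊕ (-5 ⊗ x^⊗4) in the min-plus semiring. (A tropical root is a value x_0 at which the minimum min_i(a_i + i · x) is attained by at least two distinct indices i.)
Roots: {-5, -3, 4, 8}

Each tropical root is a break point of the lower envelope of the lines y = a_i + i · x (there are 5 lines, with slopes 0, 1, ..., 4). Only the lines that attain the minimum somewhere contribute to roots; other lines are dominated. Here the surviving (envelope) indices are i = 4, i = 3, i = 2, i = 1, i = 0.
Intersections between consecutive envelope lines give the roots: for adjacent envelope indices i < j the intersection is x = (a_i − a_j) / (j − i). Reading off the sorted break points: {-5, -3, 4, 8}.
Verification: at each break x_0, at least two indices attain the minimum of min_i(a_i + i · x_0).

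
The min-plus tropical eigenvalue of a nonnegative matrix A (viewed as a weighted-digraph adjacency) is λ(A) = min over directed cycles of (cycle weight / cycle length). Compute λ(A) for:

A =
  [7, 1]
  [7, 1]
λ(A) = 1

Enumerate directed cycles and compute their means (weight / length). Sample:
  cycle 0 → 0: weight = 7, length = 1, mean = 7/1 ≈ 7.000
  cycle 1 → 1: weight = 1, length = 1, mean = 1/1 ≈ 1.000
  cycle 0 → 1 → 0: weight = 8, length = 2, mean = 8/2 ≈ 4.000
  cycle 1 → 0 → 1: weight = 8, length = 2, mean = 8/2 ≈ 4.000
Minimum mean = 1.000, attained e.g. along the cycle 1 → 1 with weight 1 and length 1. So λ(A) = 1/1 = 1.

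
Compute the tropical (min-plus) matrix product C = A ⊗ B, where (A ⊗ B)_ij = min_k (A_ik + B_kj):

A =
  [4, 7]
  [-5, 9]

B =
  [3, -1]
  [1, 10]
A ⊗ B =
  [7, 3]
  [-2, -6]

Apply the min-plus product entry-by-entry:
  C[0][0] = min over k of (A[0][0] + B[0][0] = 4 + 3 = 7, A[0][1] + B[1][0] = 7 + 1 = 8) = 7 (attained at k = 0)
  C[0][1] = min over k of (A[0][0] + B[0][1] = 4 + -1 = 3, A[0][1] + B[1][1] = 7 + 10 = 17) = 3 (attained at k = 0)
  C[1][0] = min over k of (A[1][0] + B[0][0] = -5 + 3 = -2, A[1][1] + B[1][0] = 9 + 1 = 10) = -2 (attained at k = 0)
  C[1][1] = min over k of (A[1][0] + B[0][1] = -5 + -1 = -6, A[1][1] + B[1][1] = 9 + 10 = 19) = -6 (attained at k = 0)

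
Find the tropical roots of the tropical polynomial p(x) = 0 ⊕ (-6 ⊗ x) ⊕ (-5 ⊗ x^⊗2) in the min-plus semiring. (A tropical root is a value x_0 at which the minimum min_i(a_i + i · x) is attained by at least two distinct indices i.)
Roots: {-1, 6}

Each tropical root is a break point of the lower envelope of the lines y = a_i + i · x (there are 3 lines, with slopes 0, 1, ..., 2). Only the lines that attain the minimum somewhere contribute to roots; other lines are dominated. Here the surviving (envelope) indices are i = 2, i = 1, i = 0.
Intersections between consecutive envelope lines give the roots: for adjacent envelope indices i < j the intersection is x = (a_i − a_j) / (j − i). Reading off the sorted break points: {-1, 6}.
Verification: at each break x_0, at least two indices attain the minimum of min_i(a_i + i · x_0).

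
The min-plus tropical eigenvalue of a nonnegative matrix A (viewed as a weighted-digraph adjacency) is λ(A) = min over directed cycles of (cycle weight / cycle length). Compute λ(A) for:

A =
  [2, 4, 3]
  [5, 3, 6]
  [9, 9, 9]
λ(A) = 2

Enumerate directed cycles and compute their means (weight / length). Sample:
  cycle 0 → 0: weight = 2, length = 1, mean = 2/1 ≈ 2.000
  cycle 1 → 1: weight = 3, length = 1, mean = 3/1 ≈ 3.000
  cycle 2 → 2: weight = 9, length = 1, mean = 9/1 ≈ 9.000
  cycle 0 → 1 → 0: weight = 9, length = 2, mean = 9/2 ≈ 4.500
  cycle 0 → 2 → 0: weight = 12, length = 2, mean = 12/2 ≈ 6.000
  cycle 1 → 0 → 1: weight = 9, length = 2, mean = 9/2 ≈ 4.500
Minimum mean = 2.000, attained e.g. along the cycle 0 → 0 with weight 2 and length 1. So λ(A) = 2/1 = 2.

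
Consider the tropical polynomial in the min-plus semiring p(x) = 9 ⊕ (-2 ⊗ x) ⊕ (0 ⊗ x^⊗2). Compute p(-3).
p(-3) = -6

A tropical monomial a ⊗ x^⊗i evaluates to a + i · x. Evaluating each term at x = -3:
  Term 0 contributes 9 + 0 · -3 = 9
  Term 1 contributes -2 + 1 · -3 = -5
  Term 2 contributes 0 + 2 · -3 = -6
p(-3) = ⊕ of these = min[9, -5, -6] = -6.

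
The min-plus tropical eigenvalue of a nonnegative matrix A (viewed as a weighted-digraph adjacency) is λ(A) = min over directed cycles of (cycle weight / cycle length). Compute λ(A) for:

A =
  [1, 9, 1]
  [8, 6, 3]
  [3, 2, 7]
λ(A) = 1

Enumerate directed cycles and compute their means (weight / length). Sample:
  cycle 0 → 0: weight = 1, length = 1, mean = 1/1 ≈ 1.000
  cycle 1 → 1: weight = 6, length = 1, mean = 6/1 ≈ 6.000
  cycle 2 → 2: weight = 7, length = 1, mean = 7/1 ≈ 7.000
  cycle 0 → 1 → 0: weight = 17, length = 2, mean = 17/2 ≈ 8.500
  cycle 0 → 2 → 0: weight = 4, length = 2, mean = 4/2 ≈ 2.000
  cycle 1 → 0 → 1: weight = 17, length = 2, mean = 17/2 ≈ 8.500
Minimum mean = 1.000, attained e.g. along the cycle 0 → 0 with weight 1 and length 1. So λ(A) = 1/1 = 1.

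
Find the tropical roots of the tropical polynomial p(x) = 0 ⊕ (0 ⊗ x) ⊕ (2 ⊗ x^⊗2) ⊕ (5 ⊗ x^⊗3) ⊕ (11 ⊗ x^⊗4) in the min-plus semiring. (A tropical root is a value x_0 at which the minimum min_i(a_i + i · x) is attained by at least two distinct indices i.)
Roots: {-6, -3, -2, 0}

Each tropical root is a break point of the lower envelope of the lines y = a_i + i · x (there are 5 lines, with slopes 0, 1, ..., 4). Only the lines that attain the minimum somewhere contribute to roots; other lines are dominated. Here the surviving (envelope) indices are i = 4, i = 3, i = 2, i = 1, i = 0.
Intersections between consecutive envelope lines give the roots: for adjacent envelope indices i < j the intersection is x = (a_i − a_j) / (j − i). Reading off the sorted break points: {-6, -3, -2, 0}.
Verification: at each break x_0, at least two indices attain the minimum of min_i(a_i + i · x_0).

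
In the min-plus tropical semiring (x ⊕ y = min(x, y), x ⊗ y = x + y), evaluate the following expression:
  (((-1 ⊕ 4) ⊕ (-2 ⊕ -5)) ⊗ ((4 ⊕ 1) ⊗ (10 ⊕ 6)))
(((-1 ⊕ 4) ⊕ (-2 ⊕ -5)) ⊗ ((4 ⊕ 1) ⊗ (10 ⊕ 6))) = 2

Expand innermost to outermost. Recall ⊕ takes the minimum of its arguments and ⊗ takes their sum. Working out the expression (((-1 ⊕ 4) ⊕ (-2 ⊕ -5)) ⊗ ((4 ⊕ 1) ⊗ (10 ⊕ 6))) gives 2.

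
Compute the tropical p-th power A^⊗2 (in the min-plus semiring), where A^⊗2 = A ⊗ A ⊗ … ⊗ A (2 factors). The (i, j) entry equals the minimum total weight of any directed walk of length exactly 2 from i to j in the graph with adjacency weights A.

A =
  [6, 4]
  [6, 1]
A^⊗2 =
  [10, 5]
  [7, 2]

Each entry (A^⊗2)_ij equals the minimum over all length-2 walks i = v_0 → v_1 → … → v_2 = j of Σ_t A[v_t][v_{t+1}]. For example, for (i, j) = (0, 1) we minimise over 2 possible intermediate vertex sequences; the minimum is 5, attained along the walk 0 → 1 → 1.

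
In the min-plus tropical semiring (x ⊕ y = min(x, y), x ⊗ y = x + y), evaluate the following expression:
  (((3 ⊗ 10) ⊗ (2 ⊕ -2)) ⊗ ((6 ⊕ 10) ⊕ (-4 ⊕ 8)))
(((3 ⊗ 10) ⊗ (2 ⊕ -2)) ⊗ ((6 ⊕ 10) ⊕ (-4 ⊕ 8))) = 7

Expand innermost to outermost. Recall ⊕ takes the minimum of its arguments and ⊗ takes their sum. Working out the expression (((3 ⊗ 10) ⊗ (2 ⊕ -2)) ⊗ ((6 ⊕ 10) ⊕ (-4 ⊕ 8))) gives 7.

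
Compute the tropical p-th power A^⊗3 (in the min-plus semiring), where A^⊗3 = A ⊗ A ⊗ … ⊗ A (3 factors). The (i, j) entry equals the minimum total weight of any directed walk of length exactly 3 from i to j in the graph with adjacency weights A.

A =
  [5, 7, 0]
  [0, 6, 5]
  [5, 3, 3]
A^⊗3 =
  [3, 6, 5]
  [5, 3, 3]
  [6, 8, 3]

Each entry (A^⊗3)_ij equals the minimum over all length-3 walks i = v_0 → v_1 → … → v_3 = j of Σ_t A[v_t][v_{t+1}]. For example, for (i, j) = (0, 2) we minimise over 9 possible intermediate vertex sequences; the minimum is 5, attained along the walk 0 → 2 → 0 → 2.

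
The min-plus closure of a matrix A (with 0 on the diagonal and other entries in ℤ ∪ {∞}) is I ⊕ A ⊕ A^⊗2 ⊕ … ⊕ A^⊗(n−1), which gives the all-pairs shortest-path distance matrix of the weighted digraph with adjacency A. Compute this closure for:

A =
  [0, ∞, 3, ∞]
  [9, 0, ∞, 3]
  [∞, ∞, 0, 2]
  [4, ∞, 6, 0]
Closure =
  [0, ∞, 3, 5]
  [7, 0, 9, 3]
  [6, ∞, 0, 2]
  [4, ∞, 6, 0]

This is the Floyd-Warshall all-pairs shortest-path computation. For each intermediate vertex k = 0, 1, …, 3, update dist[i][j] ← min(dist[i][j], dist[i][k] + dist[k][j]). The final matrix gives, for each (i, j), the minimum total weight of any directed path from i to j (possibly empty when i = j).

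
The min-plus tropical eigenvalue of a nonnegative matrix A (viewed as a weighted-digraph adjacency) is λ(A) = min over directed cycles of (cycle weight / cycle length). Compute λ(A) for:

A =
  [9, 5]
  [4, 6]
λ(A) = 9/2

Enumerate directed cycles and compute their means (weight / length). Sample:
  cycle 0 → 0: weight = 9, length = 1, mean = 9/1 ≈ 9.000
  cycle 1 → 1: weight = 6, length = 1, mean = 6/1 ≈ 6.000
  cycle 0 → 1 → 0: weight = 9, length = 2, mean = 9/2 ≈ 4.500
  cycle 1 → 0 → 1: weight = 9, length = 2, mean = 9/2 ≈ 4.500
Minimum mean = 4.500, attained e.g. along the cycle 0 → 1 → 0 with weight 9 and length 2. So λ(A) = 9/2 = 9/2.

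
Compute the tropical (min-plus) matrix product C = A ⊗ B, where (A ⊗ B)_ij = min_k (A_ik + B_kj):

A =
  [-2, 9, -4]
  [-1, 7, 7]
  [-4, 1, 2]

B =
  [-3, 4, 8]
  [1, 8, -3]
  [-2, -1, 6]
A ⊗ B =
  [-6, -5, 2]
  [-4, 3, 4]
  [-7, 0, -2]

Apply the min-plus product entry-by-entry:
  C[0][0] = min over k of (A[0][0] + B[0][0] = -2 + -3 = -5, A[0][1] + B[1][0] = 9 + 1 = 10, A[0][2] + B[2][0] = -4 + -2 = -6) = -6 (attained at k = 2)
  C[0][1] = min over k of (A[0][0] + B[0][1] = -2 + 4 = 2, A[0][1] + B[1][1] = 9 + 8 = 17, A[0][2] + B[2][1] = -4 + -1 = -5) = -5 (attained at k = 2)
  C[0][2] = min over k of (A[0][0] + B[0][2] = -2 + 8 = 6, A[0][1] + B[1][2] = 9 + -3 = 6, A[0][2] + B[2][2] = -4 + 6 = 2) = 2 (attained at k = 2)
  C[1][0] = min over k of (A[1][0] + B[0][0] = -1 + -3 = -4, A[1][1] + B[1][0] = 7 + 1 = 8, A[1][2] + B[2][0] = 7 + -2 = 5) = -4 (attained at k = 0)
  C[1][1] = min over k of (A[1][0] + B[0][1] = -1 + 4 = 3, A[1][1] + B[1][1] = 7 + 8 = 15, A[1][2] + B[2][1] = 7 + -1 = 6) = 3 (attained at k = 0)
  C[1][2] = min over k of (A[1][0] + B[0][2] = -1 + 8 = 7, A[1][1] + B[1][2] = 7 + -3 = 4, A[1][2] + B[2][2] = 7 + 6 = 13) = 4 (attained at k = 1)
  C[2][0] = min over k of (A[2][0] + B[0][0] = -4 + -3 = -7, A[2][1] + B[1][0] = 1 + 1 = 2, A[2][2] + B[2][0] = 2 + -2 = 0) = -7 (attained at k = 0)
  C[2][1] = min over k of (A[2][0] + B[0][1] = -4 + 4 = 0, A[2][1] + B[1][1] = 1 + 8 = 9, A[2][2] + B[2][1] = 2 + -1 = 1) = 0 (attained at k = 0)
  C[2][2] = min over k of (A[2][0] + B[0][2] = -4 + 8 = 4, A[2][1] + B[1][2] = 1 + -3 = -2, A[2][2] + B[2][2] = 2 + 6 = 8) = -2 (attained at k = 1)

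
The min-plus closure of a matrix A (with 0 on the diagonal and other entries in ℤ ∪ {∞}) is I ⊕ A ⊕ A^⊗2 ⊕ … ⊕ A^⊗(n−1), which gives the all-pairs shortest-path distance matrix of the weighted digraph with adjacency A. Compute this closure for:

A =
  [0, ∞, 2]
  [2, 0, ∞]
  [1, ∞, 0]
Closure =
  [0, ∞, 2]
  [2, 0, 4]
  [1, ∞, 0]

This is the Floyd-Warshall all-pairs shortest-path computation. For each intermediate vertex k = 0, 1, …, 2, update dist[i][j] ← min(dist[i][j], dist[i][k] + dist[k][j]). The final matrix gives, for each (i, j), the minimum total weight of any directed path from i to j (possibly empty when i = j).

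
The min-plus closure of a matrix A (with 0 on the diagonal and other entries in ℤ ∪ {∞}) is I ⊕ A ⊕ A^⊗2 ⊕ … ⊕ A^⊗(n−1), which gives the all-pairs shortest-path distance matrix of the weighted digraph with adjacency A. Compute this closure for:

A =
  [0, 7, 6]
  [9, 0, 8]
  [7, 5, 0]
Closure =
  [0, 7, 6]
  [9, 0, 8]
  [7, 5, 0]

This is the Floyd-Warshall all-pairs shortest-path computation. For each intermediate vertex k = 0, 1, …, 2, update dist[i][j] ← min(dist[i][j], dist[i][k] + dist[k][j]). The final matrix gives, for each (i, j), the minimum total weight of any directed path from i to j (possibly empty when i = j).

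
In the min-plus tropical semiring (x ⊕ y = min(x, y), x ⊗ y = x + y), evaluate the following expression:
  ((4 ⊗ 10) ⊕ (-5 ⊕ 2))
((4 ⊗ 10) ⊕ (-5 ⊕ 2)) = -5

Expand innermost to outermost. Recall ⊕ takes the minimum of its arguments and ⊗ takes their sum. Working out the expression ((4 ⊗ 10) ⊕ (-5 ⊕ 2)) gives -5.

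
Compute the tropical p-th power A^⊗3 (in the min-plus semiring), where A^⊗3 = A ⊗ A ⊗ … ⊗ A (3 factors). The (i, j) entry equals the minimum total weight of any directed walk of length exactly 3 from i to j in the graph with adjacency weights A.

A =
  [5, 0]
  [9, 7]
A^⊗3 =
  [14, 9]
  [18, 14]

Each entry (A^⊗3)_ij equals the minimum over all length-3 walks i = v_0 → v_1 → … → v_3 = j of Σ_t A[v_t][v_{t+1}]. For example, for (i, j) = (0, 1) we minimise over 4 possible intermediate vertex sequences; the minimum is 9, attained along the walk 0 → 1 → 0 → 1.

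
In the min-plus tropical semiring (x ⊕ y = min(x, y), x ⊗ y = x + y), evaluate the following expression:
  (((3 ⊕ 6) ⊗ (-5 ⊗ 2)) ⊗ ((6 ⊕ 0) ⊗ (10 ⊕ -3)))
(((3 ⊕ 6) ⊗ (-5 ⊗ 2)) ⊗ ((6 ⊕ 0) ⊗ (10 ⊕ -3))) = -3

Expand innermost to outermost. Recall ⊕ takes the minimum of its arguments and ⊗ takes their sum. Working out the expression (((3 ⊕ 6) ⊗ (-5 ⊗ 2)) ⊗ ((6 ⊕ 0) ⊗ (10 ⊕ -3))) gives -3.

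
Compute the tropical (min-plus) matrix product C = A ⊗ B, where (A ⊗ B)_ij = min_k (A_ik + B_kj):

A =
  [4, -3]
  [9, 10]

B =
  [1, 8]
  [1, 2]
A ⊗ B =
  [-2, -1]
  [10, 12]

Apply the min-plus product entry-by-entry:
  C[0][0] = min over k of (A[0][0] + B[0][0] = 4 + 1 = 5, A[0][1] + B[1][0] = -3 + 1 = -2) = -2 (attained at k = 1)
  C[0][1] = min over k of (A[0][0] + B[0][1] = 4 + 8 = 12, A[0][1] + B[1][1] = -3 + 2 = -1) = -1 (attained at k = 1)
  C[1][0] = min over k of (A[1][0] + B[0][0] = 9 + 1 = 10, A[1][1] + B[1][0] = 10 + 1 = 11) = 10 (attained at k = 0)
  C[1][1] = min over k of (A[1][0] + B[0][1] = 9 + 8 = 17, A[1][1] + B[1][1] = 10 + 2 = 12) = 12 (attained at k = 1)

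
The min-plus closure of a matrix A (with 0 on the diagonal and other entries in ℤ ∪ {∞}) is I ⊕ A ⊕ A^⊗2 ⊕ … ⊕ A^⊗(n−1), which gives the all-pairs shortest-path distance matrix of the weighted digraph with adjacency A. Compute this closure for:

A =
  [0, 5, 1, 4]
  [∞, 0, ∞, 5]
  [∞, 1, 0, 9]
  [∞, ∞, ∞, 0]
Closure =
  [0, 2, 1, 4]
  [∞, 0, ∞, 5]
  [∞, 1, 0, 6]
  [∞, ∞, ∞, 0]

This is the Floyd-Warshall all-pairs shortest-path computation. For each intermediate vertex k = 0, 1, …, 3, update dist[i][j] ← min(dist[i][j], dist[i][k] + dist[k][j]). The final matrix gives, for each (i, j), the minimum total weight of any directed path from i to j (possibly empty when i = j).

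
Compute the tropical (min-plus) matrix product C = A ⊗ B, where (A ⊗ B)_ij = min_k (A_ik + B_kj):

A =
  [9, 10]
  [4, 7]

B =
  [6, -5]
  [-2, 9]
A ⊗ B =
  [8, 4]
  [5, -1]

Apply the min-plus product entry-by-entry:
  C[0][0] = min over k of (A[0][0] + B[0][0] = 9 + 6 = 15, A[0][1] + B[1][0] = 10 + -2 = 8) = 8 (attained at k = 1)
  C[0][1] = min over k of (A[0][0] + B[0][1] = 9 + -5 = 4, A[0][1] + B[1][1] = 10 + 9 = 19) = 4 (attained at k = 0)
  C[1][0] = min over k of (A[1][0] + B[0][0] = 4 + 6 = 10, A[1][1] + B[1][0] = 7 + -2 = 5) = 5 (attained at k = 1)
  C[1][1] = min over k of (A[1][0] + B[0][1] = 4 + -5 = -1, A[1][1] + B[1][1] = 7 + 9 = 16) = -1 (attained at k = 0)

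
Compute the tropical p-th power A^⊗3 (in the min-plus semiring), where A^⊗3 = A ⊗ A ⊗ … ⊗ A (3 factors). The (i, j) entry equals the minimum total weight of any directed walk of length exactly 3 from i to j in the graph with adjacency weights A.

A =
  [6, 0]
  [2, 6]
A^⊗3 =
  [8, 2]
  [4, 8]

Each entry (A^⊗3)_ij equals the minimum over all length-3 walks i = v_0 → v_1 → … → v_3 = j of Σ_t A[v_t][v_{t+1}]. For example, for (i, j) = (0, 1) we minimise over 4 possible intermediate vertex sequences; the minimum is 2, attained along the walk 0 → 1 → 0 → 1.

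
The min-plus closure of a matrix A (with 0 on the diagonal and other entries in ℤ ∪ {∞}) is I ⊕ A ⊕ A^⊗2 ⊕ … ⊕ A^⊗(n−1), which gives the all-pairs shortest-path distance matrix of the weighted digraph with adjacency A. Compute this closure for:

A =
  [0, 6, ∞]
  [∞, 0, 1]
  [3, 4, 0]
Closure =
  [0, 6, 7]
  [4, 0, 1]
  [3, 4, 0]

This is the Floyd-Warshall all-pairs shortest-path computation. For each intermediate vertex k = 0, 1, …, 2, update dist[i][j] ← min(dist[i][j], dist[i][k] + dist[k][j]). The final matrix gives, for each (i, j), the minimum total weight of any directed path from i to j (possibly empty when i = j).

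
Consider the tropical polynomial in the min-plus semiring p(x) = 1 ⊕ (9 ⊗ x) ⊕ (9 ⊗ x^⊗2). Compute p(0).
p(0) = 1

A tropical monomial a ⊗ x^⊗i evaluates to a + i · x. Evaluating each term at x = 0:
  Term 0 contributes 1 + 0 · 0 = 1
  Term 1 contributes 9 + 1 · 0 = 9
  Term 2 contributes 9 + 2 · 0 = 9
p(0) = ⊕ of these = min[1, 9, 9] = 1.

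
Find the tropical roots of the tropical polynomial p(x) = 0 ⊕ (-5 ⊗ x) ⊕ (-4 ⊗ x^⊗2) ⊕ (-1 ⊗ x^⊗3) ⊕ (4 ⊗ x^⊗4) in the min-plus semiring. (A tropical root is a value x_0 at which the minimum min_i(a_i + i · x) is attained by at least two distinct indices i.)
Roots: {-5, -3, -1, 5}

Each tropical root is a break point of the lower envelope of the lines y = a_i + i · x (there are 5 lines, with slopes 0, 1, ..., 4). Only the lines that attain the minimum somewhere contribute to roots; other lines are dominated. Here the surviving (envelope) indices are i = 4, i = 3, i = 2, i = 1, i = 0.
Intersections between consecutive envelope lines give the roots: for adjacent envelope indices i < j the intersection is x = (a_i − a_j) / (j − i). Reading off the sorted break points: {-5, -3, -1, 5}.
Verification: at each break x_0, at least two indices attain the minimum of min_i(a_i + i · x_0).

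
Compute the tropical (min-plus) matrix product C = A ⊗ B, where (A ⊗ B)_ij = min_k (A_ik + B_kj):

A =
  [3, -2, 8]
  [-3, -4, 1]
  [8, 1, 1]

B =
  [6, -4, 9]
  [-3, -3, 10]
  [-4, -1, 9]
A ⊗ B =
  [-5, -5, 8]
  [-7, -7, 6]
  [-3, -2, 10]

Apply the min-plus product entry-by-entry:
  C[0][0] = min over k of (A[0][0] + B[0][0] = 3 + 6 = 9, A[0][1] + B[1][0] = -2 + -3 = -5, A[0][2] + B[2][0] = 8 + -4 = 4) = -5 (attained at k = 1)
  C[0][1] = min over k of (A[0][0] + B[0][1] = 3 + -4 = -1, A[0][1] + B[1][1] = -2 + -3 = -5, A[0][2] + B[2][1] = 8 + -1 = 7) = -5 (attained at k = 1)
  C[0][2] = min over k of (A[0][0] + B[0][2] = 3 + 9 = 12, A[0][1] + B[1][2] = -2 + 10 = 8, A[0][2] + B[2][2] = 8 + 9 = 17) = 8 (attained at k = 1)
  C[1][0] = min over k of (A[1][0] + B[0][0] = -3 + 6 = 3, A[1][1] + B[1][0] = -4 + -3 = -7, A[1][2] + B[2][0] = 1 + -4 = -3) = -7 (attained at k = 1)
  C[1][1] = min over k of (A[1][0] + B[0][1] = -3 + -4 = -7, A[1][1] + B[1][1] = -4 + -3 = -7, A[1][2] + B[2][1] = 1 + -1 = 0) = -7 (attained at k = 0)
  C[1][2] = min over k of (A[1][0] + B[0][2] = -3 + 9 = 6, A[1][1] + B[1][2] = -4 + 10 = 6, A[1][2] + B[2][2] = 1 + 9 = 10) = 6 (attained at k = 0)
  C[2][0] = min over k of (A[2][0] + B[0][0] = 8 + 6 = 14, A[2][1] + B[1][0] = 1 + -3 = -2, A[2][2] + B[2][0] = 1 + -4 = -3) = -3 (attained at k = 2)
  C[2][1] = min over k of (A[2][0] + B[0][1] = 8 + -4 = 4, A[2][1] + B[1][1] = 1 + -3 = -2, A[2][2] + B[2][1] = 1 + -1 = 0) = -2 (attained at k = 1)
  C[2][2] = min over k of (A[2][0] + B[0][2] = 8 + 9 = 17, A[2][1] + B[1][2] = 1 + 10 = 11, A[2][2] + B[2][2] = 1 + 9 = 10) = 10 (attained at k = 2)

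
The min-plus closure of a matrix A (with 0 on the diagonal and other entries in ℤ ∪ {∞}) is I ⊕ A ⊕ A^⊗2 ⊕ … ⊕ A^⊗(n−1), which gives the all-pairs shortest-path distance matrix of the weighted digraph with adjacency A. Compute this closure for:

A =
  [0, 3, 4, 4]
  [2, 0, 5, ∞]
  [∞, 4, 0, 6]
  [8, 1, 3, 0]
Closure =
  [0, 3, 4, 4]
  [2, 0, 5, 6]
  [6, 4, 0, 6]
  [3, 1, 3, 0]

This is the Floyd-Warshall all-pairs shortest-path computation. For each intermediate vertex k = 0, 1, …, 3, update dist[i][j] ← min(dist[i][j], dist[i][k] + dist[k][j]). The final matrix gives, for each (i, j), the minimum total weight of any directed path from i to j (possibly empty when i = j).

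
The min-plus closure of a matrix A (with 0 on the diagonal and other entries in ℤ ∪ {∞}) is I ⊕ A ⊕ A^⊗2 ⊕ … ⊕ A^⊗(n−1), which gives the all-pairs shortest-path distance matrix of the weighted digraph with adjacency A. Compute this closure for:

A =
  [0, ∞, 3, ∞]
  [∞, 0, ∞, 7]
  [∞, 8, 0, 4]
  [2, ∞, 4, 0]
Closure =
  [0, 11, 3, 7]
  [9, 0, 11, 7]
  [6, 8, 0, 4]
  [2, 12, 4, 0]

This is the Floyd-Warshall all-pairs shortest-path computation. For each intermediate vertex k = 0, 1, …, 3, update dist[i][j] ← min(dist[i][j], dist[i][k] + dist[k][j]). The final matrix gives, for each (i, j), the minimum total weight of any directed path from i to j (possibly empty when i = j).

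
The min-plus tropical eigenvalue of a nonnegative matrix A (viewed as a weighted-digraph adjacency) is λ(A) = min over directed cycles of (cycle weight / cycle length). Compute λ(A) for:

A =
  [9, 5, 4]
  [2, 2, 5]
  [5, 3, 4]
λ(A) = 2

Enumerate directed cycles and compute their means (weight / length). Sample:
  cycle 0 → 0: weight = 9, length = 1, mean = 9/1 ≈ 9.000
  cycle 1 → 1: weight = 2, length = 1, mean = 2/1 ≈ 2.000
  cycle 2 → 2: weight = 4, length = 1, mean = 4/1 ≈ 4.000
  cycle 0 → 1 → 0: weight = 7, length = 2, mean = 7/2 ≈ 3.500
  cycle 0 → 2 → 0: weight = 9, length = 2, mean = 9/2 ≈ 4.500
  cycle 1 → 0 → 1: weight = 7, length = 2, mean = 7/2 ≈ 3.500
Minimum mean = 2.000, attained e.g. along the cycle 1 → 1 with weight 2 and length 1. So λ(A) = 2/1 = 2.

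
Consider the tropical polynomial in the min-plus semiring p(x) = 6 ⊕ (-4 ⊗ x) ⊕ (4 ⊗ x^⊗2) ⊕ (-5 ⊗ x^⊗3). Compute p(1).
p(1) = -3

A tropical monomial a ⊗ x^⊗i evaluates to a + i · x. Evaluating each term at x = 1:
  Term 0 contributes 6 + 0 · 1 = 6
  Term 1 contributes -4 + 1 · 1 = -3
  Term 2 contributes 4 + 2 · 1 = 6
  Term 3 contributes -5 + 3 · 1 = -2
p(1) = ⊕ of these = min[6, -3, 6, -2] = -3.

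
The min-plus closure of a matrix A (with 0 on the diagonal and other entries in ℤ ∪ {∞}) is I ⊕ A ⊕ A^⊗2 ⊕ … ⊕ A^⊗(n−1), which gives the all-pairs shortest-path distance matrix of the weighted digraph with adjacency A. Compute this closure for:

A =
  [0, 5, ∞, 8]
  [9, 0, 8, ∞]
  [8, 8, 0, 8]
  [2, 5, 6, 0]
Closure =
  [0, 5, 13, 8]
  [9, 0, 8, 16]
  [8, 8, 0, 8]
  [2, 5, 6, 0]

This is the Floyd-Warshall all-pairs shortest-path computation. For each intermediate vertex k = 0, 1, …, 3, update dist[i][j] ← min(dist[i][j], dist[i][k] + dist[k][j]). The final matrix gives, for each (i, j), the minimum total weight of any directed path from i to j (possibly empty when i = j).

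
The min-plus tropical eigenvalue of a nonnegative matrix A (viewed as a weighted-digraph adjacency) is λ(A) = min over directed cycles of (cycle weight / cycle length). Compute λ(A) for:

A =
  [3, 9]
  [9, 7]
λ(A) = 3

Enumerate directed cycles and compute their means (weight / length). Sample:
  cycle 0 → 0: weight = 3, length = 1, mean = 3/1 ≈ 3.000
  cycle 1 → 1: weight = 7, length = 1, mean = 7/1 ≈ 7.000
  cycle 0 → 1 → 0: weight = 18, length = 2, mean = 18/2 ≈ 9.000
  cycle 1 → 0 → 1: weight = 18, length = 2, mean = 18/2 ≈ 9.000
Minimum mean = 3.000, attained e.g. along the cycle 0 → 0 with weight 3 and length 1. So λ(A) = 3/1 = 3.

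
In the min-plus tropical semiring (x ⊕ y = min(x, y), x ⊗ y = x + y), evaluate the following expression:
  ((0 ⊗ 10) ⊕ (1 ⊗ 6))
((0 ⊗ 10) ⊕ (1 ⊗ 6)) = 7

Expand innermost to outermost. Recall ⊕ takes the minimum of its arguments and ⊗ takes their sum. Working out the expression ((0 ⊗ 10) ⊕ (1 ⊗ 6)) gives 7.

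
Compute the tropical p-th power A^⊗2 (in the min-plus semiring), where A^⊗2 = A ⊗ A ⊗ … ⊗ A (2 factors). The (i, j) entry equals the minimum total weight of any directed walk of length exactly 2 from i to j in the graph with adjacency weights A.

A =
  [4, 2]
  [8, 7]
A^⊗2 =
  [8, 6]
  [12, 10]

Each entry (A^⊗2)_ij equals the minimum over all length-2 walks i = v_0 → v_1 → … → v_2 = j of Σ_t A[v_t][v_{t+1}]. For example, for (i, j) = (0, 1) we minimise over 2 possible intermediate vertex sequences; the minimum is 6, attained along the walk 0 → 0 → 1.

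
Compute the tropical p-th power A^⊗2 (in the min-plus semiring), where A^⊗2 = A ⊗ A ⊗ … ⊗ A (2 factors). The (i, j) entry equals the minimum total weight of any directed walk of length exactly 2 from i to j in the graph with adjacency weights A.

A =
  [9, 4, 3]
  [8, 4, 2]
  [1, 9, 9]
A^⊗2 =
  [4, 8, 6]
  [3, 8, 6]
  [10, 5, 4]

Each entry (A^⊗2)_ij equals the minimum over all length-2 walks i = v_0 → v_1 → … → v_2 = j of Σ_t A[v_t][v_{t+1}]. For example, for (i, j) = (0, 2) we minimise over 3 possible intermediate vertex sequences; the minimum is 6, attained along the walk 0 → 1 → 2.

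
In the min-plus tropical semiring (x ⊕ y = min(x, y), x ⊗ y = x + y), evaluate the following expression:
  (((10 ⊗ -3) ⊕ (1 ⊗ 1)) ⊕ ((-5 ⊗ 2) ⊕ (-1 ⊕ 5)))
(((10 ⊗ -3) ⊕ (1 ⊗ 1)) ⊕ ((-5 ⊗ 2) ⊕ (-1 ⊕ 5))) = -3

Expand innermost to outermost. Recall ⊕ takes the minimum of its arguments and ⊗ takes their sum. Working out the expression (((10 ⊗ -3) ⊕ (1 ⊗ 1)) ⊕ ((-5 ⊗ 2) ⊕ (-1 ⊕ 5))) gives -3.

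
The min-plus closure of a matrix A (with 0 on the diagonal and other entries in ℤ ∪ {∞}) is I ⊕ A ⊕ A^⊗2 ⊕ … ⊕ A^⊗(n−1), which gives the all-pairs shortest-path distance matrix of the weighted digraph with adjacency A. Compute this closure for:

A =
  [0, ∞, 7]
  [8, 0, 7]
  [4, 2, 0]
Closure =
  [0, 9, 7]
  [8, 0, 7]
  [4, 2, 0]

This is the Floyd-Warshall all-pairs shortest-path computation. For each intermediate vertex k = 0, 1, …, 2, update dist[i][j] ← min(dist[i][j], dist[i][k] + dist[k][j]). The final matrix gives, for each (i, j), the minimum total weight of any directed path from i to j (possibly empty when i = j).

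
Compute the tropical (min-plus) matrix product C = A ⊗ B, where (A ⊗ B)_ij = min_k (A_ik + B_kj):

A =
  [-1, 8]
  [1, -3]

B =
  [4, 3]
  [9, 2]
A ⊗ B =
  [3, 2]
  [5, -1]

Apply the min-plus product entry-by-entry:
  C[0][0] = min over k of (A[0][0] + B[0][0] = -1 + 4 = 3, A[0][1] + B[1][0] = 8 + 9 = 17) = 3 (attained at k = 0)
  C[0][1] = min over k of (A[0][0] + B[0][1] = -1 + 3 = 2, A[0][1] + B[1][1] = 8 + 2 = 10) = 2 (attained at k = 0)
  C[1][0] = min over k of (A[1][0] + B[0][0] = 1 + 4 = 5, A[1][1] + B[1][0] = -3 + 9 = 6) = 5 (attained at k = 0)
  C[1][1] = min over k of (A[1][0] + B[0][1] = 1 + 3 = 4, A[1][1] + B[1][1] = -3 + 2 = -1) = -1 (attained at k = 1)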